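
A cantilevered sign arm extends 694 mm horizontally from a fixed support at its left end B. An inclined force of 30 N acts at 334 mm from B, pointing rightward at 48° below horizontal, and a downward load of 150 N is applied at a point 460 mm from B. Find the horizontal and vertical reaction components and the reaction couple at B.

B_x = -20.07 N, B_y = 172.3 N, M_B = 76450 N·mm

ΣF_x = 0: B_x + 30·cos48° = 0 → B_x = -20.07 N.
ΣF_y = 0: B_y − 30·sin48° − 150 = 0 → B_y = 172.3 N.
ΣM about B: M_B − 30·sin48°·334 − 150·460 = 0 → M_B = 76450 N·mm.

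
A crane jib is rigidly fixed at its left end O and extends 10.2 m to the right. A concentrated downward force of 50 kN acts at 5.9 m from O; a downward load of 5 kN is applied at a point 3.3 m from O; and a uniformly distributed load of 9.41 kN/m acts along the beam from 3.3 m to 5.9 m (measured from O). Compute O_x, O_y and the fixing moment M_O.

Resultant of the distributed load: 9.41 × 2.6 = 24.466 kN at 4.6 m from O.
ΣF_x = 0: O_x = 0.
ΣF_y = 0: O_y − 50 − 5 − 9.41·2.6 = 0 → O_y = 79.47 kN.
ΣM about O: M_O − 50·5.9 − 5·3.3 − (9.41·2.6)·4.6 = 0 → M_O = 424.0 kN·m.

O_x = 0, O_y = 79.47 kN, M_O = 424.0 kN·m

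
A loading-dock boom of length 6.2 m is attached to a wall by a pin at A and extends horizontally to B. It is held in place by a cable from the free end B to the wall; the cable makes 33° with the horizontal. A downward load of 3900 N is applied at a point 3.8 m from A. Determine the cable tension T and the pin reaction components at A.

T = 4389 N, A_x = 3681 N, A_y = 1510 N

ΣM about A: T·sin33°·6.2 − 3900·3.8 = 0 → T = 14820/(6.2·0.544639) = 4388.82 ≈ 4389 N.
ΣF_x = 0: A_x − T·cos33° = 0 → A_x = 4388.82 × 0.838671 = 3681 N.
ΣF_y = 0: A_y + T·sin33° − 3900 = 0 → A_y = 3900 − 4388.82 × 0.544639 = 1510 N.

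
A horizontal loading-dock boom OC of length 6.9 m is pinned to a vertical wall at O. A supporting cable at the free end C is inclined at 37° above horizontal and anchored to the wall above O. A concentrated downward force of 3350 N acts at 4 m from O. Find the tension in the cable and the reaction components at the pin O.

T = 3227 N, O_x = 2577 N, O_y = 1408 N

ΣM about O: T·sin37°·6.9 − 3350·4 = 0 → T = 13400/(6.9·0.601815) = 3226.95 ≈ 3227 N.
ΣF_x = 0: O_x − T·cos37° = 0 → O_x = 3226.95 × 0.798636 = 2577 N.
ΣF_y = 0: O_y + T·sin37° − 3350 = 0 → O_y = 3350 − 3226.95 × 0.601815 = 1408 N.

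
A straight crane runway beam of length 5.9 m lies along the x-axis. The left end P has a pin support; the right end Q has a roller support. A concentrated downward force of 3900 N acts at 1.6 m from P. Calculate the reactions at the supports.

P_x = 0, P_y = 2842 N, Q_y = 1058 N

Moments about P: Q_y·5.9 − 3900·1.6 = 0 → Q_y = 6240/5.9 = 1057.63 ≈ 1058 N.
ΣF_y = 0: P_y + 1057.63 − 3900 = 0 → P_y = 2842 N.
ΣF_x = 0: no horizontal applied forces, so P_x = 0.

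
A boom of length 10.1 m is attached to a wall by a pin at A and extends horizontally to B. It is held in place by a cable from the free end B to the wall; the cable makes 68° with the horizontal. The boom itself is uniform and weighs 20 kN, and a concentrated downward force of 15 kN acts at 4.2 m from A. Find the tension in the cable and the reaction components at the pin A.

ΣM about A: T·sin68°·10.1 − 20·5.05 − 15·4.2 = 0 → T = 164/(10.1·0.927184) = 17.5128 ≈ 17.51 kN.
ΣF_x = 0: A_x − T·cos68° = 0 → A_x = 17.5128 × 0.374607 = 6.560 kN.
ΣF_y = 0: A_y + T·sin68° − 20 − 15 = 0 → A_y = 35 − 17.5128 × 0.927184 = 18.76 kN.

T = 17.51 kN, A_x = 6.560 kN, A_y = 18.76 kN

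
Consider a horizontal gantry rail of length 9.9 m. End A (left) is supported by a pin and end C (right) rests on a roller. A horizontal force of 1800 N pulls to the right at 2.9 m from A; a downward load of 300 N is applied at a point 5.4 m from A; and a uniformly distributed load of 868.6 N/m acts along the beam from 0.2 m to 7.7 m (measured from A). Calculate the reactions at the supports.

Resultant of the distributed load: 868.6 × 7.5 = 6514.5 N at 3.95 m from A.
Taking moments about A: C_y·9.9 − 300·5.4 − (868.6·7.5)·3.95 = 0 → C_y = 27352.275/9.9 = 2762.86 ≈ 2763 N.
ΣF_y = 0: A_y + 2762.86 − 300 − 868.6·7.5 = 0 → A_y = 4052 N.
ΣF_x = 0: A_x + 1800 = 0 → A_x = -1800 N.

A_x = -1800 N, A_y = 4052 N, C_y = 2763 N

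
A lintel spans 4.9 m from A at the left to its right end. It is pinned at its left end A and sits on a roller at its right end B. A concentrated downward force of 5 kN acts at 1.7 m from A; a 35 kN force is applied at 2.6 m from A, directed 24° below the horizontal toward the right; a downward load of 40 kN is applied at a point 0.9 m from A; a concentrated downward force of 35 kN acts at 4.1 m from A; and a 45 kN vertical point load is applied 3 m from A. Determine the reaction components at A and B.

ΣM about A: B_y·4.9 − 5·1.7 − 35·sin24°·2.6 − 40·0.9 − 35·4.1 − 45·3 = 0 → B_y = 360.013/4.9 = 73.472 ≈ 73.47 kN.
ΣF_y = 0: A_y + 73.472 − 5 − 35·sin24° − 40 − 35 − 45 = 0 → A_y = 65.76 kN.
ΣF_x = 0: A_x + 35·cos24° = 0 → A_x = -31.97 kN.

A_x = -31.97 kN, A_y = 65.76 kN, B_y = 73.47 kN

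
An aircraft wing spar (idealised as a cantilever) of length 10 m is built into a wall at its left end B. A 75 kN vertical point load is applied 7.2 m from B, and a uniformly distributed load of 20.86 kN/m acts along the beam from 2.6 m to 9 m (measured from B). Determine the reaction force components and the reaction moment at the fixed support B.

B_x = 0, B_y = 208.5 kN, M_B = 1314 kN·m

Resultant of the distributed load: 20.86 × 6.4 = 133.504 kN at 5.8 m from B.
ΣF_x = 0: B_x = 0.
ΣF_y = 0: B_y − 75 − 20.86·6.4 = 0 → B_y = 208.5 kN.
ΣM about B: M_B − 75·7.2 − (20.86·6.4)·5.8 = 0 → M_B = 1314 kN·m.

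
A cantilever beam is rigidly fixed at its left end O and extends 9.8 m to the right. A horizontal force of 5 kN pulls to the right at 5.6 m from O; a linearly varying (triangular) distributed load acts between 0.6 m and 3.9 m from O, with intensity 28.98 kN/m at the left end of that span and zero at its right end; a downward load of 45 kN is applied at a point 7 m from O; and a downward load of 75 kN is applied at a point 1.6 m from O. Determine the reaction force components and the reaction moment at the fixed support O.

Resultant of the triangular load: ½ × 28.98 × 3.3 = 47.817 kN, acting at 1.7 m from O (one-third of the span from the peak).
ΣF_x = 0: O_x + 5 = 0 → O_x = -5.000 kN.
ΣF_y = 0: O_y − ½·28.98·3.3 − 45 − 75 = 0 → O_y = 167.8 kN.
ΣM about O: M_O − (½·28.98·3.3)·1.7 − 45·7 − 75·1.6 = 0 → M_O = 516.3 kN·m.

O_x = -5.000 kN, O_y = 167.8 kN, M_O = 516.3 kN·m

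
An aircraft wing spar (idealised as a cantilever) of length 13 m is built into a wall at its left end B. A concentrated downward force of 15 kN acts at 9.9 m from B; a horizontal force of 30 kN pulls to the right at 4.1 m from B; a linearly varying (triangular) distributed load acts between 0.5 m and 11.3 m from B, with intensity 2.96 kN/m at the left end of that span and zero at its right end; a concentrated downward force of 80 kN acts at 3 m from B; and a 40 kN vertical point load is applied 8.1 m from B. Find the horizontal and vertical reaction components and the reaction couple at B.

Resultant of the triangular load: ½ × 2.96 × 10.8 = 15.984 kN, acting at 4.1 m from B (one-third of the span from the peak).
ΣF_x = 0: B_x + 30 = 0 → B_x = -30.00 kN.
ΣF_y = 0: B_y − 15 − ½·2.96·10.8 − 80 − 40 = 0 → B_y = 151.0 kN.
ΣM about B: M_B − 15·9.9 − (½·2.96·10.8)·4.1 − 80·3 − 40·8.1 = 0 → M_B = 778.0 kN·m.

B_x = -30.00 kN, B_y = 151.0 kN, M_B = 778.0 kN·m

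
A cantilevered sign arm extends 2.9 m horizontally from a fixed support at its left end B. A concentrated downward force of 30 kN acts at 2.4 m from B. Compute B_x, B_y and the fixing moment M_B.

B_x = 0, B_y = 30.00 kN, M_B = 72.00 kN·m

ΣF_x = 0: B_x = 0.
ΣF_y = 0: B_y − 30 = 0 → B_y = 30.00 kN.
ΣM about B: M_B − 30·2.4 = 0 → M_B = 72.00 kN·m.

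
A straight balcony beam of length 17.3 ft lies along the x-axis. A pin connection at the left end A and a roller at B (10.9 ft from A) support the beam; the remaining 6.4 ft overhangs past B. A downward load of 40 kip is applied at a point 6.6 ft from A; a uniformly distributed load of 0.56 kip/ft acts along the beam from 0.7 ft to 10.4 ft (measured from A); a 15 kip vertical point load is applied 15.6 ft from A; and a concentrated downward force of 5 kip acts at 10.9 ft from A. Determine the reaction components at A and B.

Resultant of the distributed load: 0.56 × 9.7 = 5.432 kip at 5.55 ft from A.
ΣM about A: B_y·10.9 − 40·6.6 − (0.56·9.7)·5.55 − 15·15.6 − 5·10.9 = 0 → B_y = 582.6476/10.9 = 53.4539 ≈ 53.45 kip.
ΣF_y = 0: A_y + 53.4539 − 40 − 0.56·9.7 − 15 − 5 = 0 → A_y = 11.98 kip.
ΣF_x = 0: no horizontal applied forces, so A_x = 0.

A_x = 0, A_y = 11.98 kip, B_y = 53.45 kip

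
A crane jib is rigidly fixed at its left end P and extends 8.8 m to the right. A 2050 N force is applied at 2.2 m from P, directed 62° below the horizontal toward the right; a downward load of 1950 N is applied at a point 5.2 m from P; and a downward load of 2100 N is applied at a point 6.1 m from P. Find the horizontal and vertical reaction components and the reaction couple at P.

ΣF_x = 0: P_x + 2050·cos62° = 0 → P_x = -962.4 N.
ΣF_y = 0: P_y − 2050·sin62° − 1950 − 2100 = 0 → P_y = 5860 N.
ΣM about P: M_P − 2050·sin62°·2.2 − 1950·5.2 − 2100·6.1 = 0 → M_P = 26930 N·m.

P_x = -962.4 N, P_y = 5860 N, M_P = 26930 N·m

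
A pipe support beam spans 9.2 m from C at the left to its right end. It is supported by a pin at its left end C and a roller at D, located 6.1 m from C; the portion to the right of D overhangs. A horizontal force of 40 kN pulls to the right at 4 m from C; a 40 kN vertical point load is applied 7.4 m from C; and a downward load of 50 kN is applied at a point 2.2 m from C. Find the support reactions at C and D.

C_x = -40.00 kN, C_y = 23.44 kN, D_y = 66.56 kN

Moments about C: D_y·6.1 − 40·7.4 − 50·2.2 = 0 → D_y = 406/6.1 = 66.5574 ≈ 66.56 kN.
ΣF_y = 0: C_y + 66.5574 − 40 − 50 = 0 → C_y = 23.44 kN.
ΣF_x = 0: C_x + 40 = 0 → C_x = -40.00 kN.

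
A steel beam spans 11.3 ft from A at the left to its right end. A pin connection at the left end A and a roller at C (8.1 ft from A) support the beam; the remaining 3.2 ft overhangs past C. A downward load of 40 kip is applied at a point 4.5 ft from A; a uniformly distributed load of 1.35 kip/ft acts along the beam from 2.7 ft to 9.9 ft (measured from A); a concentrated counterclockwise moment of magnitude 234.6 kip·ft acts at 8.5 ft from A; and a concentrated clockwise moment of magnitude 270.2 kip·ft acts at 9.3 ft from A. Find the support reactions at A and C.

Resultant of the distributed load: 1.35 × 7.2 = 9.72 kip at 6.3 ft from A.
ΣM about A: C_y·8.1 − 40·4.5 − (1.35·7.2)·6.3 + 234.6 − 270.2 = 0 → C_y = 276.836/8.1 = 34.1773 ≈ 34.18 kip.
ΣF_y = 0: A_y + 34.1773 − 40 − 1.35·7.2 = 0 → A_y = 15.54 kip.
ΣF_x = 0: no horizontal applied forces, so A_x = 0.

A_x = 0, A_y = 15.54 kip, C_y = 34.18 kip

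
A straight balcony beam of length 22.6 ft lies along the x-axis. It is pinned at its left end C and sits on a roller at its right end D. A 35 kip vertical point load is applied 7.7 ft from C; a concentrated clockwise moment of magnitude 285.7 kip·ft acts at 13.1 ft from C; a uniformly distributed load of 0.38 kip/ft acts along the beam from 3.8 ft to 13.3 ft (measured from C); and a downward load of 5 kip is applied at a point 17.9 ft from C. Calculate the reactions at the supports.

C_x = 0, C_y = 13.72 kip, D_y = 29.89 kip

Resultant of the distributed load: 0.38 × 9.5 = 3.61 kip at 8.55 ft from C.
ΣM about C: D_y·22.6 − 35·7.7 − 285.7 − (0.38·9.5)·8.55 − 5·17.9 = 0 → D_y = 675.5655/22.6 = 29.8923 ≈ 29.89 kip.
ΣF_y = 0: C_y + 29.8923 − 35 − 0.38·9.5 − 5 = 0 → C_y = 13.72 kip.
ΣF_x = 0: no horizontal applied forces, so C_x = 0.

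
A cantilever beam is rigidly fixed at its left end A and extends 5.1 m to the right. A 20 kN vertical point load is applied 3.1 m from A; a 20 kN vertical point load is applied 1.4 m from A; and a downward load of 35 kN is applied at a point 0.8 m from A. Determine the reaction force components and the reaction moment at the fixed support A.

A_x = 0, A_y = 75.00 kN, M_A = 118.0 kN·m

ΣF_x = 0: A_x = 0.
ΣF_y = 0: A_y − 20 − 20 − 35 = 0 → A_y = 75.00 kN.
ΣM about A: M_A − 20·3.1 − 20·1.4 − 35·0.8 = 0 → M_A = 118.0 kN·m.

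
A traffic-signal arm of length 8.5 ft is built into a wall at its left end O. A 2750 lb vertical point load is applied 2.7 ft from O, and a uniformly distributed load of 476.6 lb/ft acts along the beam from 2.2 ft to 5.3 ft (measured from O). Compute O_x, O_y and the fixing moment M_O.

Resultant of the distributed load: 476.6 × 3.1 = 1477.46 lb at 3.75 ft from O.
ΣF_x = 0: O_x = 0.
ΣF_y = 0: O_y − 2750 − 476.6·3.1 = 0 → O_y = 4227 lb.
ΣM about O: M_O − 2750·2.7 − (476.6·3.1)·3.75 = 0 → M_O = 12970 lb·ft.

O_x = 0, O_y = 4227 lb, M_O = 12970 lb·ft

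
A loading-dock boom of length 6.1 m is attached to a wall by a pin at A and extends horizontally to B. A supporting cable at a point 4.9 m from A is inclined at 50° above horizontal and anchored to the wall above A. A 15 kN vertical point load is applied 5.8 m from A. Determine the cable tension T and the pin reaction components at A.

T = 23.18 kN, A_x = 14.90 kN, A_y = -2.755 kN

ΣM about A: T·sin50°·4.9 − 15·5.8 = 0 → T = 87/(4.9·0.766044) = 23.1777 ≈ 23.18 kN.
ΣF_x = 0: A_x − T·cos50° = 0 → A_x = 23.1777 × 0.642788 = 14.90 kN.
ΣF_y = 0: A_y + T·sin50° − 15 = 0 → A_y = 15 − 23.1777 × 0.766044 = -2.755 kN.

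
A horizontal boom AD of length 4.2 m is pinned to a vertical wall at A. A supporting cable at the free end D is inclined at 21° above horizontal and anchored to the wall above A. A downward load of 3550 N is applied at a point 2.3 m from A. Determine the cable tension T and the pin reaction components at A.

ΣM about A: T·sin21°·4.2 − 3550·2.3 = 0 → T = 8165/(4.2·0.358368) = 5424.72 ≈ 5425 N.
ΣF_x = 0: A_x − T·cos21° = 0 → A_x = 5424.72 × 0.93358 = 5064 N.
ΣF_y = 0: A_y + T·sin21° − 3550 = 0 → A_y = 3550 − 5424.72 × 0.358368 = 1606 N.

T = 5425 N, A_x = 5064 N, A_y = 1606 N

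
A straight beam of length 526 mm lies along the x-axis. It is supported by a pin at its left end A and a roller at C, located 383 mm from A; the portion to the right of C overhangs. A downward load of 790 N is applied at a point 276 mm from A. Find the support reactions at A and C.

A_x = 0, A_y = 220.7 N, C_y = 569.3 N

ΣM about A: C_y·383 − 790·276 = 0 → C_y = 218040/383 = 569.295 ≈ 569.3 N.
ΣF_y = 0: A_y + 569.295 − 790 = 0 → A_y = 220.7 N.
ΣF_x = 0: no horizontal applied forces, so A_x = 0.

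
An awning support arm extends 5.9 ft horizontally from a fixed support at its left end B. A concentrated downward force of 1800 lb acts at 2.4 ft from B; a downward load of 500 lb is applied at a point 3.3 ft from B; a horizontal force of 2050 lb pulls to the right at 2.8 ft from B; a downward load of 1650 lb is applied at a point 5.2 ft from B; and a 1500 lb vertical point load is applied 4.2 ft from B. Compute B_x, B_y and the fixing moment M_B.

ΣF_x = 0: B_x + 2050 = 0 → B_x = -2050 lb.
ΣF_y = 0: B_y − 1800 − 500 − 1650 − 1500 = 0 → B_y = 5450 lb.
ΣM about B: M_B − 1800·2.4 − 500·3.3 − 1650·5.2 − 1500·4.2 = 0 → M_B = 20850 lb·ft.

B_x = -2050 lb, B_y = 5450 lb, M_B = 20850 lb·ft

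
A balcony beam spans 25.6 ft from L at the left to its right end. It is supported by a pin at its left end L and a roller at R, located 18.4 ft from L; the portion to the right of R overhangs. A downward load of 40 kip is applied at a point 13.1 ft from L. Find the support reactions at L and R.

L_x = 0, L_y = 11.52 kip, R_y = 28.48 kip

ΣM about L: R_y·18.4 − 40·13.1 = 0 → R_y = 524/18.4 = 28.4783 ≈ 28.48 kip.
ΣF_y = 0: L_y + 28.4783 − 40 = 0 → L_y = 11.52 kip.
ΣF_x = 0: no horizontal applied forces, so L_x = 0.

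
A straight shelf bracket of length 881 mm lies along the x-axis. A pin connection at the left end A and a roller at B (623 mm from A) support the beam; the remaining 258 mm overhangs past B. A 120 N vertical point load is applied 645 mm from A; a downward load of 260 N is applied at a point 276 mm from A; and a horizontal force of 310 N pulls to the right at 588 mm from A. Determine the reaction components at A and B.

Moments about A: B_y·623 − 120·645 − 260·276 = 0 → B_y = 149160/623 = 239.422 ≈ 239.4 N.
ΣF_y = 0: A_y + 239.422 − 120 − 260 = 0 → A_y = 140.6 N.
ΣF_x = 0: A_x + 310 = 0 → A_x = -310.0 N.

A_x = -310.0 N, A_y = 140.6 N, B_y = 239.4 N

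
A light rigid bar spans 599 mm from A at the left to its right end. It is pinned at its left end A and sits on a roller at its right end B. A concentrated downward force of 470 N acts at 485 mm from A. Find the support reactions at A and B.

A_x = 0, A_y = 89.45 N, B_y = 380.6 N

Moments about A: B_y·599 − 470·485 = 0 → B_y = 227950/599 = 380.551 ≈ 380.6 N.
ΣF_y = 0: A_y + 380.551 − 470 = 0 → A_y = 89.45 N.
ΣF_x = 0: no horizontal applied forces, so A_x = 0.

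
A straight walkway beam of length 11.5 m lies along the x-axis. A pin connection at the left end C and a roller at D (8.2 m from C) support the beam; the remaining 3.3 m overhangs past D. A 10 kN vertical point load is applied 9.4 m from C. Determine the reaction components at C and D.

C_x = 0, C_y = -1.463 kN, D_y = 11.46 kN

Taking moments about C: D_y·8.2 − 10·9.4 = 0 → D_y = 94/8.2 = 11.4634 ≈ 11.46 kN.
ΣF_y = 0: C_y + 11.4634 − 10 = 0 → C_y = -1.463 kN.
ΣF_x = 0: no horizontal applied forces, so C_x = 0.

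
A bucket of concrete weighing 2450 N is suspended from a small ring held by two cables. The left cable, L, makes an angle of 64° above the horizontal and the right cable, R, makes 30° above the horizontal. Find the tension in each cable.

ΣF_x = 0: −T_L·cos64° + T_R·cos30° = 0 → T_R = 0.506187·T_L.
ΣF_y = 0: T_L·sin64° + T_R·sin30° = 2450.
Substitute: T_L·(0.898794 + 0.506187·0.5) = 2450 → T_L = 2126.94 ≈ 2127 N.
Then T_R = 0.506187 × 2126.94 = 1077 N.

T_L = 2127 N, T_R = 1077 N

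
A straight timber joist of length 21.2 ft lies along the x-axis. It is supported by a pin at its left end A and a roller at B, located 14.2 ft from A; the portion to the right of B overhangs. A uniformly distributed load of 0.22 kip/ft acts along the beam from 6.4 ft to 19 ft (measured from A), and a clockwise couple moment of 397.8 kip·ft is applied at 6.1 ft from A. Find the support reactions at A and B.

Resultant of the distributed load: 0.22 × 12.6 = 2.772 kip at 12.7 ft from A.
Moments about A: B_y·14.2 − (0.22·12.6)·12.7 − 397.8 = 0 → B_y = 433.0044/14.2 = 30.4933 ≈ 30.49 kip.
ΣF_y = 0: A_y + 30.4933 − 0.22·12.6 = 0 → A_y = -27.72 kip.
ΣF_x = 0: no horizontal applied forces, so A_x = 0.

A_x = 0, A_y = -27.72 kip, B_y = 30.49 kip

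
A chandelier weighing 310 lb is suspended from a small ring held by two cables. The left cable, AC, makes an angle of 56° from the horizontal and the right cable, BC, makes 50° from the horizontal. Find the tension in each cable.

T_AC = 207.3 lb, T_BC = 180.3 lb

ΣF_x = 0: −T_AC·cos56° + T_BC·cos50° = 0 → T_BC = 0.86995·T_AC.
ΣF_y = 0: T_AC·sin56° + T_BC·sin50° = 310.
Substitute: T_AC·(0.829038 + 0.86995·0.766044) = 310 → T_AC = 207.294 ≈ 207.3 lb.
Then T_BC = 0.86995 × 207.294 = 180.3 lb.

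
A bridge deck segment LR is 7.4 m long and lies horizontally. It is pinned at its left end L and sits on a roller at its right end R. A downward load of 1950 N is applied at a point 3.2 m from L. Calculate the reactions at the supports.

ΣM about L: R_y·7.4 − 1950·3.2 = 0 → R_y = 6240/7.4 = 843.243 ≈ 843.2 N.
ΣF_y = 0: L_y + 843.243 − 1950 = 0 → L_y = 1107 N.
ΣF_x = 0: no horizontal applied forces, so L_x = 0.

L_x = 0, L_y = 1107 N, R_y = 843.2 N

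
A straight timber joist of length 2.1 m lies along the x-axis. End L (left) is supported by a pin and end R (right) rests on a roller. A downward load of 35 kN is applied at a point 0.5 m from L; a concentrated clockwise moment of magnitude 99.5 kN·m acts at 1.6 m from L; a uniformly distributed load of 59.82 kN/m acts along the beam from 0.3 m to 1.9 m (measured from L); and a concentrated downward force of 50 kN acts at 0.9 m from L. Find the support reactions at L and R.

L_x = 0, L_y = 53.43 kN, R_y = 127.3 kN

Resultant of the distributed load: 59.82 × 1.6 = 95.712 kN at 1.1 m from L.
ΣM about L: R_y·2.1 − 35·0.5 − 99.5 − (59.82·1.6)·1.1 − 50·0.9 = 0 → R_y = 267.2832/2.1 = 127.278 ≈ 127.3 kN.
ΣF_y = 0: L_y + 127.278 − 35 − 59.82·1.6 − 50 = 0 → L_y = 53.43 kN.
ΣF_x = 0: no horizontal applied forces, so L_x = 0.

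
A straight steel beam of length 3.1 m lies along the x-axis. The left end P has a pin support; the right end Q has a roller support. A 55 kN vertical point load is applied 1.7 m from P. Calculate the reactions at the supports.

Moments about P: Q_y·3.1 − 55·1.7 = 0 → Q_y = 93.5/3.1 = 30.1613 ≈ 30.16 kN.
ΣF_y = 0: P_y + 30.1613 − 55 = 0 → P_y = 24.84 kN.
ΣF_x = 0: no horizontal applied forces, so P_x = 0.

P_x = 0, P_y = 24.84 kN, Q_y = 30.16 kN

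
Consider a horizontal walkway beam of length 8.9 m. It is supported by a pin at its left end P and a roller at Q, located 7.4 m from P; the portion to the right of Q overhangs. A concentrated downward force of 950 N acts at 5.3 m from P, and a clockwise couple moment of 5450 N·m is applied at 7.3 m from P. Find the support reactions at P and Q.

P_x = 0, P_y = -466.9 N, Q_y = 1417 N

ΣM about P: Q_y·7.4 − 950·5.3 − 5450 = 0 → Q_y = 10485/7.4 = 1416.89 ≈ 1417 N.
ΣF_y = 0: P_y + 1416.89 − 950 = 0 → P_y = -466.9 N.
ΣF_x = 0: no horizontal applied forces, so P_x = 0.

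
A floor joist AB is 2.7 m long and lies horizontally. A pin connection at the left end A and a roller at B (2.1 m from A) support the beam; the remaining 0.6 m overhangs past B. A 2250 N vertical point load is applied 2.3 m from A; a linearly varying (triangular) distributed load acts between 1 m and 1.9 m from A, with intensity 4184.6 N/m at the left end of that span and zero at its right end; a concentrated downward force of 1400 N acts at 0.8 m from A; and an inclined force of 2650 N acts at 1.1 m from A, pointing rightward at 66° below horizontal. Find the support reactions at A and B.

A_x = -1078 N, A_y = 2523 N, B_y = 5431 N

Resultant of the triangular load: ½ × 4184.6 × 0.9 = 1883.07 N, acting at 1.3 m from A (one-third of the span from the peak).
Taking moments about A: B_y·2.1 − 2250·2.3 − (½·4184.6·0.9)·1.3 − 1400·0.8 − 2650·sin66°·1.1 = 0 → B_y = 11406/2.1 = 5431.43 ≈ 5431 N.
ΣF_y = 0: A_y + 5431.43 − 2250 − ½·4184.6·0.9 − 1400 − 2650·sin66° = 0 → A_y = 2523 N.
ΣF_x = 0: A_x + 2650·cos66° = 0 → A_x = -1078 N.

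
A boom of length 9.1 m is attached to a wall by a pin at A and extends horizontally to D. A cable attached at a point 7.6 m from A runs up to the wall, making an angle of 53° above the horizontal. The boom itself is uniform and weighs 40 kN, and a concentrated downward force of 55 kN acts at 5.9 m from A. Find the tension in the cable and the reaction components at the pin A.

T = 83.45 kN, A_x = 50.22 kN, A_y = 28.36 kN

ΣM about A: T·sin53°·7.6 − 40·4.55 − 55·5.9 = 0 → T = 506.5/(7.6·0.798636) = 83.4482 ≈ 83.45 kN.
ΣF_x = 0: A_x − T·cos53° = 0 → A_x = 83.4482 × 0.601815 = 50.22 kN.
ΣF_y = 0: A_y + T·sin53° − 40 − 55 = 0 → A_y = 95 − 83.4482 × 0.798636 = 28.36 kN.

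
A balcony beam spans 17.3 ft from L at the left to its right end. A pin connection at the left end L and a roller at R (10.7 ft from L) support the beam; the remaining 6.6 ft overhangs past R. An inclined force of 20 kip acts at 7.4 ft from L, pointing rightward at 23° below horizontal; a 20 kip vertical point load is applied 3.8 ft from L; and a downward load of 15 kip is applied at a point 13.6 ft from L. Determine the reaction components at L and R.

Moments about L: R_y·10.7 − 20·sin23°·7.4 − 20·3.8 − 15·13.6 = 0 → R_y = 337.828/10.7 = 31.5727 ≈ 31.57 kip.
ΣF_y = 0: L_y + 31.5727 − 20·sin23° − 20 − 15 = 0 → L_y = 11.24 kip.
ΣF_x = 0: L_x + 20·cos23° = 0 → L_x = -18.41 kip.

L_x = -18.41 kip, L_y = 11.24 kip, R_y = 31.57 kip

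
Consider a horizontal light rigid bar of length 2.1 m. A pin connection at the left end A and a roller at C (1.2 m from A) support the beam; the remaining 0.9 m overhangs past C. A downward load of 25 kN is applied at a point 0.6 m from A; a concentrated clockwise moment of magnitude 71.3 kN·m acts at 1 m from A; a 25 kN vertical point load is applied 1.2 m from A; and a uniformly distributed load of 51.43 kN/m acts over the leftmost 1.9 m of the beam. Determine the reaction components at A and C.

Resultant of the distributed load: 51.43 × 1.9 = 97.717 kN at 0.95 m from A.
Taking moments about A: C_y·1.2 − 25·0.6 − 71.3 − 25·1.2 − (51.43·1.9)·0.95 = 0 → C_y = 209.13115/1.2 = 174.276 ≈ 174.3 kN.
ΣF_y = 0: A_y + 174.276 − 25 − 25 − 51.43·1.9 = 0 → A_y = -26.56 kN.
ΣF_x = 0: no horizontal applied forces, so A_x = 0.

A_x = 0, A_y = -26.56 kN, C_y = 174.3 kN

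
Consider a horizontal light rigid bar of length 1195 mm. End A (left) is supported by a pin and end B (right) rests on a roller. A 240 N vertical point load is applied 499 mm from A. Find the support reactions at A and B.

Moments about A: B_y·1195 − 240·499 = 0 → B_y = 119760/1195 = 100.218 ≈ 100.2 N.
ΣF_y = 0: A_y + 100.218 − 240 = 0 → A_y = 139.8 N.
ΣF_x = 0: no horizontal applied forces, so A_x = 0.

A_x = 0, A_y = 139.8 N, B_y = 100.2 N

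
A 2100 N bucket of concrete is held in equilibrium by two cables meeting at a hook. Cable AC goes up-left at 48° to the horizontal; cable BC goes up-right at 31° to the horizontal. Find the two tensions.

T_AC = 1834 N, T_BC = 1431 N

ΣF_x = 0: −T_AC·cos48° + T_BC·cos31° = 0 → T_BC = 0.78063·T_AC.
ΣF_y = 0: T_AC·sin48° + T_BC·sin31° = 2100.
Substitute: T_AC·(0.743145 + 0.78063·0.515038) = 2100 → T_AC = 1833.74 ≈ 1834 N.
Then T_BC = 0.78063 × 1833.74 = 1431 N.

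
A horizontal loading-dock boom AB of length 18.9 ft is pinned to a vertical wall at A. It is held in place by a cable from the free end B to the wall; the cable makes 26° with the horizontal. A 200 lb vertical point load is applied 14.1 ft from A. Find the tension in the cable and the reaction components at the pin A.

ΣM about A: T·sin26°·18.9 − 200·14.1 = 0 → T = 2820/(18.9·0.438371) = 340.365 ≈ 340.4 lb.
ΣF_x = 0: A_x − T·cos26° = 0 → A_x = 340.365 × 0.898794 = 305.9 lb.
ΣF_y = 0: A_y + T·sin26° − 200 = 0 → A_y = 200 − 340.365 × 0.438371 = 50.79 lb.

T = 340.4 lb, A_x = 305.9 lb, A_y = 50.79 lb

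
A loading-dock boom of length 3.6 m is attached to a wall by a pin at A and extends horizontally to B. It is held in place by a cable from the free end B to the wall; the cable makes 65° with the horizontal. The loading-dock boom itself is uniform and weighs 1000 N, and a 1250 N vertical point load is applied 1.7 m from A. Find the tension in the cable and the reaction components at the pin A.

T = 1203 N, A_x = 508.4 N, A_y = 1160 N

ΣM about A: T·sin65°·3.6 − 1000·1.8 − 1250·1.7 = 0 → T = 3925/(3.6·0.906308) = 1202.99 ≈ 1203 N.
ΣF_x = 0: A_x − T·cos65° = 0 → A_x = 1202.99 × 0.422618 = 508.4 N.
ΣF_y = 0: A_y + T·sin65° − 1000 − 1250 = 0 → A_y = 2250 − 1202.99 × 0.906308 = 1160 N.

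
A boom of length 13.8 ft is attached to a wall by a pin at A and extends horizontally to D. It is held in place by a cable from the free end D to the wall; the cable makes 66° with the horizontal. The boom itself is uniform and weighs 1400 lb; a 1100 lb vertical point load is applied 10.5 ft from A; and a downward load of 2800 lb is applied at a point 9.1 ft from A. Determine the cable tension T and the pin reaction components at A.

T = 3704 lb, A_x = 1506 lb, A_y = 1917 lb

ΣM about A: T·sin66°·13.8 − 1400·6.9 − 1100·10.5 − 2800·9.1 = 0 → T = 46690/(13.8·0.913545) = 3703.52 ≈ 3704 lb.
ΣF_x = 0: A_x − T·cos66° = 0 → A_x = 3703.52 × 0.406737 = 1506 lb.
ΣF_y = 0: A_y + T·sin66° − 1400 − 1100 − 2800 = 0 → A_y = 5300 − 3703.52 × 0.913545 = 1917 lb.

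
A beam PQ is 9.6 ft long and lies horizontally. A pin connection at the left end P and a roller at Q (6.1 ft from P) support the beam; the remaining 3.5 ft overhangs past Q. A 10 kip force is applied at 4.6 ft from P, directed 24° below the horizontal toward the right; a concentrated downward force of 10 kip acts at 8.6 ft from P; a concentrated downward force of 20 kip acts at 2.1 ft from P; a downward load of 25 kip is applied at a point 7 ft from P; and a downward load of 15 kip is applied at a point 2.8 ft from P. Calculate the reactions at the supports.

P_x = -9.135 kip, P_y = 14.44 kip, Q_y = 59.62 kip

Moments about P: Q_y·6.1 − 10·sin24°·4.6 − 10·8.6 − 20·2.1 − 25·7 − 15·2.8 = 0 → Q_y = 363.71/6.1 = 59.6246 ≈ 59.62 kip.
ΣF_y = 0: P_y + 59.6246 − 10·sin24° − 10 − 20 − 25 − 15 = 0 → P_y = 14.44 kip.
ΣF_x = 0: P_x + 10·cos24° = 0 → P_x = -9.135 kip.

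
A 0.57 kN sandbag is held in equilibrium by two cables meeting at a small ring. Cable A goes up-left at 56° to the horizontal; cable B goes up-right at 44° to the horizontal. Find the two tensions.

ΣF_x = 0: −T_A·cos56° + T_B·cos44° = 0 → T_B = 0.77737·T_A.
ΣF_y = 0: T_A·sin56° + T_B·sin44° = 0.57.
Substitute: T_A·(0.829038 + 0.77737·0.694658) = 0.57 → T_A = 0.416349 ≈ 0.4163 kN.
Then T_B = 0.77737 × 0.416349 = 0.3237 kN.

T_A = 0.4163 kN, T_B = 0.3237 kN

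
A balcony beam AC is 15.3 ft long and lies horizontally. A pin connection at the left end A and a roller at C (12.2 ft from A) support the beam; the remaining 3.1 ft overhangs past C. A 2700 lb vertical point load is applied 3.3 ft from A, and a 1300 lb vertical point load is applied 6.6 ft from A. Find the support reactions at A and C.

A_x = 0, A_y = 2566 lb, C_y = 1434 lb

Taking moments about A: C_y·12.2 − 2700·3.3 − 1300·6.6 = 0 → C_y = 17490/12.2 = 1433.61 ≈ 1434 lb.
ΣF_y = 0: A_y + 1433.61 − 2700 − 1300 = 0 → A_y = 2566 lb.
ΣF_x = 0: no horizontal applied forces, so A_x = 0.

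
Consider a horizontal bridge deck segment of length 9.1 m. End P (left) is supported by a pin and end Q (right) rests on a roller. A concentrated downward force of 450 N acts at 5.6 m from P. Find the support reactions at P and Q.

Taking moments about P: Q_y·9.1 − 450·5.6 = 0 → Q_y = 2520/9.1 = 276.923 ≈ 276.9 N.
ΣF_y = 0: P_y + 276.923 − 450 = 0 → P_y = 173.1 N.
ΣF_x = 0: no horizontal applied forces, so P_x = 0.

P_x = 0, P_y = 173.1 N, Q_y = 276.9 N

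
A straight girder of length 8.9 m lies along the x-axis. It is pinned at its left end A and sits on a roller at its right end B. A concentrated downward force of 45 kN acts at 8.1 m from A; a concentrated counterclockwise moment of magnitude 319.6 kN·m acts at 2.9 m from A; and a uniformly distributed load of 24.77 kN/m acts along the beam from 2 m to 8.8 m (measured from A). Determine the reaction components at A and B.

Resultant of the distributed load: 24.77 × 6.8 = 168.436 kN at 5.4 m from A.
ΣM about A: B_y·8.9 − 45·8.1 + 319.6 − (24.77·6.8)·5.4 = 0 → B_y = 954.4544/8.9 = 107.242 ≈ 107.2 kN.
ΣF_y = 0: A_y + 107.242 − 45 − 24.77·6.8 = 0 → A_y = 106.2 kN.
ΣF_x = 0: no horizontal applied forces, so A_x = 0.

A_x = 0, A_y = 106.2 kN, B_y = 107.2 kN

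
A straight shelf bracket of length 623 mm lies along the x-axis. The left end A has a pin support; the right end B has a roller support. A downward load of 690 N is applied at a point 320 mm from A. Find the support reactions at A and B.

ΣM about A: B_y·623 − 690·320 = 0 → B_y = 220800/623 = 354.414 ≈ 354.4 N.
ΣF_y = 0: A_y + 354.414 − 690 = 0 → A_y = 335.6 N.
ΣF_x = 0: no horizontal applied forces, so A_x = 0.

A_x = 0, A_y = 335.6 N, B_y = 354.4 N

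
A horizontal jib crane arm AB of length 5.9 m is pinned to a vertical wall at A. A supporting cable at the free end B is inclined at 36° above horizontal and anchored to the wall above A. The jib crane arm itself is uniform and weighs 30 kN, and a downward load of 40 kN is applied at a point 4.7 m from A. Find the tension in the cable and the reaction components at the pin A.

ΣM about A: T·sin36°·5.9 − 30·2.95 − 40·4.7 = 0 → T = 276.5/(5.9·0.587785) = 79.7305 ≈ 79.73 kN.
ΣF_x = 0: A_x − T·cos36° = 0 → A_x = 79.7305 × 0.809017 = 64.50 kN.
ΣF_y = 0: A_y + T·sin36° − 30 − 40 = 0 → A_y = 70 − 79.7305 × 0.587785 = 23.14 kN.

T = 79.73 kN, A_x = 64.50 kN, A_y = 23.14 kN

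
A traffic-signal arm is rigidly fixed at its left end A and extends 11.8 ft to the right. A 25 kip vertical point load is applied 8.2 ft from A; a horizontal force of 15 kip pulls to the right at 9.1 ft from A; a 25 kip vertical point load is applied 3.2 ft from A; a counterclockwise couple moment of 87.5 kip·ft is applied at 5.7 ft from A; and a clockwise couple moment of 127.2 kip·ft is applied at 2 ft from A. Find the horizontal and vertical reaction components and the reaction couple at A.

A_x = -15.00 kip, A_y = 50.00 kip, M_A = 324.7 kip·ft

ΣF_x = 0: A_x + 15 = 0 → A_x = -15.00 kip.
ΣF_y = 0: A_y − 25 − 25 = 0 → A_y = 50.00 kip.
ΣM about A: M_A − 25·8.2 − 25·3.2 + 87.5 − 127.2 = 0 → M_A = 324.7 kip·ft.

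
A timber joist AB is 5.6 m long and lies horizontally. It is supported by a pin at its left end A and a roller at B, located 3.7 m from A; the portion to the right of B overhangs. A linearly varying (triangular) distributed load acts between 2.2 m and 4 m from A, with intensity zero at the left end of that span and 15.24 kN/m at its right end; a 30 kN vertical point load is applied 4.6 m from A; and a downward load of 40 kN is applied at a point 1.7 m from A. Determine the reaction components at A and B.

A_x = 0, A_y = 15.44 kN, B_y = 68.28 kN

Resultant of the triangular load: ½ × 15.24 × 1.8 = 13.716 kN, acting at 3.4 m from A (one-third of the span from the peak).
ΣM about A: B_y·3.7 − (½·15.24·1.8)·3.4 − 30·4.6 − 40·1.7 = 0 → B_y = 252.6344/3.7 = 68.2796 ≈ 68.28 kN.
ΣF_y = 0: A_y + 68.2796 − ½·15.24·1.8 − 30 − 40 = 0 → A_y = 15.44 kN.
ΣF_x = 0: no horizontal applied forces, so A_x = 0.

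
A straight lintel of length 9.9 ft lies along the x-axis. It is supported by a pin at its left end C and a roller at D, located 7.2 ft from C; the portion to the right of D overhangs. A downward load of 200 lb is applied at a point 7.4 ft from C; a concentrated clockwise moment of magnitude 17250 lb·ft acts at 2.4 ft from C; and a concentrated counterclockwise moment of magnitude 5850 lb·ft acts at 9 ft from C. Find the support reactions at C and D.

ΣM about C: D_y·7.2 − 200·7.4 − 17250 + 5850 = 0 → D_y = 12880/7.2 = 1788.89 ≈ 1789 lb.
ΣF_y = 0: C_y + 1788.89 − 200 = 0 → C_y = -1589 lb.
ΣF_x = 0: no horizontal applied forces, so C_x = 0.

C_x = 0, C_y = -1589 lb, D_y = 1789 lb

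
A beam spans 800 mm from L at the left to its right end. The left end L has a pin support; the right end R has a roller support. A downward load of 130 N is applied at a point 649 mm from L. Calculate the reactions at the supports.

Moments about L: R_y·800 − 130·649 = 0 → R_y = 84370/800 = 105.463 ≈ 105.5 N.
ΣF_y = 0: L_y + 105.463 − 130 = 0 → L_y = 24.54 N.
ΣF_x = 0: no horizontal applied forces, so L_x = 0.

L_x = 0, L_y = 24.54 N, R_y = 105.5 N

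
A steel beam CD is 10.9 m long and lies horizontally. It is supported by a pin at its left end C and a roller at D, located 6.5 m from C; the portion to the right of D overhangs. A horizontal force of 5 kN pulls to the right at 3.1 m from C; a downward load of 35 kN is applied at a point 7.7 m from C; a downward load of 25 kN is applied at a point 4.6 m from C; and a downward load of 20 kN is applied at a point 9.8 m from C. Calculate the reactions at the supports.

C_x = -5.000 kN, C_y = -9.308 kN, D_y = 89.31 kN

Taking moments about C: D_y·6.5 − 35·7.7 − 25·4.6 − 20·9.8 = 0 → D_y = 580.5/6.5 = 89.3077 ≈ 89.31 kN.
ΣF_y = 0: C_y + 89.3077 − 35 − 25 − 20 = 0 → C_y = -9.308 kN.
ΣF_x = 0: C_x + 5 = 0 → C_x = -5.000 kN.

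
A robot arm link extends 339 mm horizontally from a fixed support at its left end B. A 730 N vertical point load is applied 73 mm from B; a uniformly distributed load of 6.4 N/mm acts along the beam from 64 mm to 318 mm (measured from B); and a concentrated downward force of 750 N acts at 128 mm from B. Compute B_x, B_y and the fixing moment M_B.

B_x = 0, B_y = 3106 N, M_B = 459800 N·mm

Resultant of the distributed load: 6.4 × 254 = 1625.6 N at 191 mm from B.
ΣF_x = 0: B_x = 0.
ΣF_y = 0: B_y − 730 − 6.4·254 − 750 = 0 → B_y = 3106 N.
ΣM about B: M_B − 730·73 − (6.4·254)·191 − 750·128 = 0 → M_B = 459800 N·mm.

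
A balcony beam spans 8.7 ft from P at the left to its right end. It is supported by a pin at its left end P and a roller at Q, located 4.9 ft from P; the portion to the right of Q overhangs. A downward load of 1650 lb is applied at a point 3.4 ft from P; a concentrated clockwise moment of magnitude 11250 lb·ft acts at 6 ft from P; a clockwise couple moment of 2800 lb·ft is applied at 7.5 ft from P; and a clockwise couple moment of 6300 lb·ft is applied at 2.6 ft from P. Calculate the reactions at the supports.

ΣM about P: Q_y·4.9 − 1650·3.4 − 11250 − 2800 − 6300 = 0 → Q_y = 25960/4.9 = 5297.96 ≈ 5298 lb.
ΣF_y = 0: P_y + 5297.96 − 1650 = 0 → P_y = -3648 lb.
ΣF_x = 0: no horizontal applied forces, so P_x = 0.

P_x = 0, P_y = -3648 lb, Q_y = 5298 lb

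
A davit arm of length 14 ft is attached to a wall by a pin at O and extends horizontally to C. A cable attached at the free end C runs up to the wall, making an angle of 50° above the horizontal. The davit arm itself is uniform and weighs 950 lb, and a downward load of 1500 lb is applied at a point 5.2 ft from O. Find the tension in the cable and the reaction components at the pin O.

T = 1347 lb, O_x = 866.1 lb, O_y = 1418 lb

ΣM about O: T·sin50°·14 − 950·7 − 1500·5.2 = 0 → T = 14450/(14·0.766044) = 1347.37 ≈ 1347 lb.
ΣF_x = 0: O_x − T·cos50° = 0 → O_x = 1347.37 × 0.642788 = 866.1 lb.
ΣF_y = 0: O_y + T·sin50° − 950 − 1500 = 0 → O_y = 2450 − 1347.37 × 0.766044 = 1418 lb.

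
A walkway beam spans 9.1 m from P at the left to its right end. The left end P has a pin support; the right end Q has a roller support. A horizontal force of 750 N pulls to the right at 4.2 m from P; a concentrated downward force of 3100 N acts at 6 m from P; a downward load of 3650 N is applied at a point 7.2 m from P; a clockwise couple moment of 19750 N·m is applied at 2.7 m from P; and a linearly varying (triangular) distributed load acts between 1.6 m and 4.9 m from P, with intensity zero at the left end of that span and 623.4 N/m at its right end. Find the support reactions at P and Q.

P_x = -750.0 N, P_y = 246.9 N, Q_y = 7532 N

Resultant of the triangular load: ½ × 623.4 × 3.3 = 1028.61 N, acting at 3.8 m from P (one-third of the span from the peak).
Moments about P: Q_y·9.1 − 3100·6 − 3650·7.2 − 19750 − (½·623.4·3.3)·3.8 = 0 → Q_y = 68538.718/9.1 = 7531.73 ≈ 7532 N.
ΣF_y = 0: P_y + 7531.73 − 3100 − 3650 − ½·623.4·3.3 = 0 → P_y = 246.9 N.
ΣF_x = 0: P_x + 750 = 0 → P_x = -750.0 N.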